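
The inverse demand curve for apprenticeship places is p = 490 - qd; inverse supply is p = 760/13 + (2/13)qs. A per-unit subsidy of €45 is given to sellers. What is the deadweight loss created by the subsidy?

Deadweight loss = €877.5

Pre-subsidy: 490 - q = 760/13 + (2/13)q gives q* = 374 and p* = 116.
With the subsidy, sellers receive ps = pb + 45 for each unit, where pb is the price buyers pay.
On the curves, pb = 490 - q and ps = 760/13 + (2/13)q; the wedge ps − pb = 45 gives 760/13 + (2/13)q − (490 - q) = 45, so q' = 413.
Then pb = 490 − 1·413 = 77 and ps = 760/13 + (2/13)·413 = 122.
The subsidy expands output by 413 − 374 = 39 past the efficient level; on those units the gap between marginal cost and willingness to pay runs from 0 up to 45.
DWL = ½ × 45 × 39 = 877.5.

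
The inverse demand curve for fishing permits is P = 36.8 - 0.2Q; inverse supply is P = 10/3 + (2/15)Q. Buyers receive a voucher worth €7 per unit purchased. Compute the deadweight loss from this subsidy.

Pre-subsidy: 36.8 - 0.2Q = 10/3 + (2/15)Q gives Q* = 100.4 and P* = 16.72.
With the rebate, buyers effectively pay Pb = Ps − 7, where Ps is the price sellers receive.
On the curves, Pb = 36.8 - 0.2Q and Ps = 10/3 + (2/15)Q; the wedge Ps − Pb = 7 gives 10/3 + (2/15)Q − (36.8 - 0.2Q) = 7, so Q' = 121.4.
Then Pb = 36.8 − 0.2·121.4 = 12.52 and Ps = 10/3 + (2/15)·121.4 = 19.52.
The subsidy expands output by 121.4 − 100.4 = 21 past the efficient level; on those units the gap between marginal cost and willingness to pay runs from 0 up to 7.
DWL = ½ × 7 × 21 = 73.5.

Deadweight loss = €73.5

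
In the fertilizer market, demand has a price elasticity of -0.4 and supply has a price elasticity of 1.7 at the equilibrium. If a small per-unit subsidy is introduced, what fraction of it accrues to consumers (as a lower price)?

For a small subsidy around the equilibrium, the benefit split depends on the relative slopes, which at a point are proportional to the elasticities.
Buyer share = εs/(εs + |εd|) = 1.7/(1.7 + 0.4) = 17/21; seller share = |εd|/(εs + |εd|) = 4/21.

Consumer share = 17/21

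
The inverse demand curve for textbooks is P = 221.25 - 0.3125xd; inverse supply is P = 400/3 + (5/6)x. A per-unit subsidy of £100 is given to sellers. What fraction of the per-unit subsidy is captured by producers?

Pre-subsidy: 221.25 - 0.3125x = 400/3 + (5/6)x gives x* = 844/11 and P* = 2170/11.
With the subsidy, sellers receive Ps = Pb + 100 for each unit, where Pb is the price buyers pay.
On the curves, Pb = 221.25 - 0.3125x and Ps = 400/3 + (5/6)x; the wedge Ps − Pb = 100 gives 400/3 + (5/6)x − (221.25 - 0.3125x) = 100, so x' = 164.
Then Pb = 221.25 − 0.3125·164 = 170 and Ps = 400/3 + (5/6)·164 = 270.
Buyers' price falls by P* − Pb = 2170/11 − 170 = 300/11; sellers' price rises by Ps − P* = 270 − 2170/11 = 800/11.
So producers capture (800/11)/100 = 8/11 of each unit of subsidy.

Producer share = 8/11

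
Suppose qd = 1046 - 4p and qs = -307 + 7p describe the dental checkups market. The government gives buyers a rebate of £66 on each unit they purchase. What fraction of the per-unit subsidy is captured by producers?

Producer share = 4/11

Pre-subsidy: 1046 - 4p = -307 + 7p gives p* = 123, q* = 554.
With the rebate, buyers effectively pay pb = ps − 66, where ps is the price sellers receive.
Demand in terms of ps becomes qd = 1046 − 4(ps − 66) = 1310 - 4ps. Setting this equal to supply: 1310 - 4ps = -307 + 7ps, so ps = 147.
Buyers pay pb = 147 − 66 = 81; q' = -307 + 7·147 = 722.
Buyers' price falls by p* − pb = 123 − 81 = 42; sellers' price rises by ps − p* = 147 − 123 = 24.
So producers capture 24/66 = 4/11 of each unit of subsidy.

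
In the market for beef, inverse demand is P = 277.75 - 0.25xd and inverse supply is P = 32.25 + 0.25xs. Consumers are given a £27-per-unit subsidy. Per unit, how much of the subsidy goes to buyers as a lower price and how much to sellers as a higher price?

Buyers gain £13.5 per unit; sellers gain £13.5 per unit

Pre-subsidy: 277.75 - 0.25x = 32.25 + 0.25x gives x* = 491 and P* = 155.
With the rebate, buyers effectively pay Pb = Ps − 27, where Ps is the price sellers receive.
On the curves, Pb = 277.75 - 0.25x and Ps = 32.25 + 0.25x; the wedge Ps − Pb = 27 gives 32.25 + 0.25x − (277.75 - 0.25x) = 27, so x' = 545.
Then Pb = 277.75 − 0.25·545 = 141.5 and Ps = 32.25 + 0.25·545 = 168.5.
Buyers' price falls by P* − Pb = 155 − 141.5 = 13.5; sellers' price rises by Ps − P* = 168.5 − 155 = 13.5.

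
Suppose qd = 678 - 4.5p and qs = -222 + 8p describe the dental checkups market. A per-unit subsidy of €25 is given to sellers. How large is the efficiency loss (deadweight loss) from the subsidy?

Deadweight loss = €900

Pre-subsidy: 678 - 4.5p = -222 + 8p gives p* = 72, q* = 354.
With the subsidy, sellers receive ps = pb + 25 for each unit, where pb is the price buyers pay.
Supply in terms of pb becomes qs = -222 + 8(pb + 25) = -22 + 8pb. Setting this equal to demand: 678 - 4.5pb = -22 + 8pb, so pb = 56.
Sellers receive ps = 56 + 25 = 81; q' = 678 − 4.5·56 = 426.
The subsidy expands output by 426 − 354 = 72 past the efficient level; on those units the gap between marginal cost and willingness to pay runs from 0 up to 25.
DWL = ½ × 25 × 72 = 900.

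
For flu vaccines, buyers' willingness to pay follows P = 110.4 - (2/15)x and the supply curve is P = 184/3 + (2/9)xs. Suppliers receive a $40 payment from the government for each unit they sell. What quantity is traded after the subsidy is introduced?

x' = 250.5

Pre-subsidy: 110.4 - (2/15)x = 184/3 + (2/9)x gives x* = 138 and P* = 92.
With the subsidy, sellers receive Ps = Pb + 40 for each unit, where Pb is the price buyers pay.
On the curves, Pb = 110.4 - (2/15)x and Ps = 184/3 + (2/9)x; the wedge Ps − Pb = 40 gives 184/3 + (2/9)x − (110.4 - (2/15)x) = 40, so x' = 250.5.
Then Pb = 110.4 − (2/15)·250.5 = 77 and Ps = 184/3 + (2/9)·250.5 = 117.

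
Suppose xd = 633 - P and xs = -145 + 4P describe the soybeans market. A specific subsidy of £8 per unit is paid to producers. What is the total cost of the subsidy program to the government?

Government cost = £3870.4

Pre-subsidy: 633 - P = -145 + 4P gives P* = 155.6, x* = 477.4.
With the subsidy, sellers receive Ps = Pb + 8 for each unit, where Pb is the price buyers pay.
Supply in terms of Pb becomes xs = -145 + 4(Pb + 8) = -113 + 4Pb. Setting this equal to demand: 633 - Pb = -113 + 4Pb, so Pb = 149.2.
Sellers receive Ps = 149.2 + 8 = 157.2; x' = 633 − 1·149.2 = 483.8.
Government outlay = subsidy × quantity = 8 × 483.8 = 3870.4.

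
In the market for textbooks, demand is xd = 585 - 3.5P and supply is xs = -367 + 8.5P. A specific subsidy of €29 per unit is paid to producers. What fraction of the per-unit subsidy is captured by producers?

Pre-subsidy: 585 - 3.5P = -367 + 8.5P gives P* = 238/3, x* = 922/3.
With the subsidy, sellers receive Ps = Pb + 29 for each unit, where Pb is the price buyers pay.
Supply in terms of Pb becomes xs = -367 + 8.5(Pb + 29) = -120.5 + 8.5Pb. Setting this equal to demand: 585 - 3.5Pb = -120.5 + 8.5Pb, so Pb = 1411/24.
Sellers receive Ps = 1411/24 + 29 = 2107/24; x' = 585 − 3.5·(1411/24) = 18203/48.
Buyers' price falls by P* − Pb = 238/3 − 1411/24 = 493/24; sellers' price rises by Ps − P* = 2107/24 − 238/3 = 203/24.
So producers capture (203/24)/29 = 7/24 of each unit of subsidy.

Producer share = 7/24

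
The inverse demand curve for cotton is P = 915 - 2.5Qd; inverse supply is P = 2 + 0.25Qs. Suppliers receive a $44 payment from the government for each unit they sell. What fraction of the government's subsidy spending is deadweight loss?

Pre-subsidy: 915 - 2.5Q = 2 + 0.25Q gives Q* = 332 and P* = 85.
With the subsidy, sellers receive Ps = Pb + 44 for each unit, where Pb is the price buyers pay.
On the curves, Pb = 915 - 2.5Q and Ps = 2 + 0.25Q; the wedge Ps − Pb = 44 gives 2 + 0.25Q − (915 - 2.5Q) = 44, so Q' = 348.
Then Pb = 915 − 2.5·348 = 45 and Ps = 2 + 0.25·348 = 89.
ΔCS = ½(332 + 348)(85 − 45) = 13600; ΔPS = ½(332 + 348)(89 − 85) = 1360.
Government spending = 44 × 348 = 15312.
DWL = ½ × 44 × (348 − 332) = 352; fraction = 352 / 15312 = 2/87.

DWL / government spending = 2/87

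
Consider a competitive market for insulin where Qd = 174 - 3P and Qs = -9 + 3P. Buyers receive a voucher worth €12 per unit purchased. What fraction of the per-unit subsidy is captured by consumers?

Consumer share = 0.5

Pre-subsidy: 174 - 3P = -9 + 3P gives P* = 30.5, Q* = 82.5.
With the rebate, buyers effectively pay Pb = Ps − 12, where Ps is the price sellers receive.
Demand in terms of Ps becomes Qd = 174 − 3(Ps − 12) = 210 - 3Ps. Setting this equal to supply: 210 - 3Ps = -9 + 3Ps, so Ps = 36.5.
Buyers pay Pb = 36.5 − 12 = 24.5; Q' = -9 + 3·36.5 = 100.5.
Buyers' price falls by P* − Pb = 30.5 − 24.5 = 6; sellers' price rises by Ps − P* = 36.5 − 30.5 = 6.
So consumers capture 6/12 = 0.5 of each unit of subsidy.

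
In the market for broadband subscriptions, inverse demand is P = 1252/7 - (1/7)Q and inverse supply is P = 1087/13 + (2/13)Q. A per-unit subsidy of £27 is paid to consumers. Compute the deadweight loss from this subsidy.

Deadweight loss = £1228.5

Pre-subsidy: 1252/7 - (1/7)Q = 1087/13 + (2/13)Q gives Q* = 321 and P* = 133.
With the rebate, buyers effectively pay Pb = Ps − 27, where Ps is the price sellers receive.
On the curves, Pb = 1252/7 - (1/7)Q and Ps = 1087/13 + (2/13)Q; the wedge Ps − Pb = 27 gives 1087/13 + (2/13)Q − (1252/7 - (1/7)Q) = 27, so Q' = 412.
Then Pb = 1252/7 − (1/7)·412 = 120 and Ps = 1087/13 + (2/13)·412 = 147.
The subsidy expands output by 412 − 321 = 91 past the efficient level; on those units the gap between marginal cost and willingness to pay runs from 0 up to 27.
DWL = ½ × 27 × 91 = 1228.5.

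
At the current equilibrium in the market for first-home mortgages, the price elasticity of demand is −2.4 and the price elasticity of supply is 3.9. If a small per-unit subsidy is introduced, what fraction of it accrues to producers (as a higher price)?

For a small subsidy around the equilibrium, the benefit split depends on the relative slopes, which at a point are proportional to the elasticities.
Buyer share = εs/(εs + |εd|) = 3.9/(3.9 + 2.4) = 13/21; seller share = |εd|/(εs + |εd|) = 8/21.
So producers capture 8/21 of the subsidy.

Producer share = 8/21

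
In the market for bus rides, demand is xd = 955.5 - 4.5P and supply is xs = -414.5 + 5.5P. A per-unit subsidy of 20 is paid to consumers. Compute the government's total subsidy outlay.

Pre-subsidy: 955.5 - 4.5P = -414.5 + 5.5P gives P* = 137, x* = 339.
With the rebate, buyers effectively pay Pb = Ps − 20, where Ps is the price sellers receive.
Demand in terms of Ps becomes xd = 955.5 − 4.5(Ps − 20) = 1045.5 - 4.5Ps. Setting this equal to supply: 1045.5 - 4.5Ps = -414.5 + 5.5Ps, so Ps = 146.
Buyers pay Pb = 146 − 20 = 126; x' = -414.5 + 5.5·146 = 388.5.
Government outlay = subsidy × quantity = 20 × 388.5 = 7770.

Government cost = 7770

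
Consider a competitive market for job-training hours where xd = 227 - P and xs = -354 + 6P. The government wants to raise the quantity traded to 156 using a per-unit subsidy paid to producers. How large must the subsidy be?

At x = 156, invert demand for the buyer price: Pb = (227 − 156)/1 = 71; invert supply for the seller price: Ps = (156 − (-354))/6 = 85.
The subsidy must fill the gap: s = Ps − Pb = 85 − 71 = 14.

Required subsidy s = 14 per unit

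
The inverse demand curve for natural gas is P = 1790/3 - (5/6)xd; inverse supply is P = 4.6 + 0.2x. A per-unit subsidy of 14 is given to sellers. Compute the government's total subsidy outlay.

Government cost = 254548/31

Pre-subsidy: 1790/3 - (5/6)x = 4.6 + 0.2x gives x* = 17762/31 and P* = 3695/31.
With the subsidy, sellers receive Ps = Pb + 14 for each unit, where Pb is the price buyers pay.
On the curves, Pb = 1790/3 - (5/6)x and Ps = 4.6 + 0.2x; the wedge Ps − Pb = 14 gives 4.6 + 0.2x − (1790/3 - (5/6)x) = 14, so x' = 18182/31.
Then Pb = 1790/3 − (5/6)·(18182/31) = 3345/31 and Ps = 4.6 + 0.2·(18182/31) = 3779/31.
Government outlay = subsidy × quantity = 14 × 18182/31 = 254548/31.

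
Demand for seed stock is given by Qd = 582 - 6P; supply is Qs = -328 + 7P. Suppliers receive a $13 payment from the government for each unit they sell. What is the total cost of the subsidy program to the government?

Government cost = $2652

Pre-subsidy: 582 - 6P = -328 + 7P gives P* = 70, Q* = 162.
With the subsidy, sellers receive Ps = Pb + 13 for each unit, where Pb is the price buyers pay.
Supply in terms of Pb becomes Qs = -328 + 7(Pb + 13) = -237 + 7Pb. Setting this equal to demand: 582 - 6Pb = -237 + 7Pb, so Pb = 63.
Sellers receive Ps = 63 + 13 = 76; Q' = 582 − 6·63 = 204.
Government outlay = subsidy × quantity = 13 × 204 = 2652.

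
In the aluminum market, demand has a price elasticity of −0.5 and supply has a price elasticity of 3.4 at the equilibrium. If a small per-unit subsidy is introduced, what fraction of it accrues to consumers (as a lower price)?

For a small subsidy around the equilibrium, the benefit split depends on the relative slopes, which at a point are proportional to the elasticities.
Buyer share = εs/(εs + |εd|) = 3.4/(3.4 + 0.5) = 34/39; seller share = |εd|/(εs + |εd|) = 5/39.

Consumer share = 34/39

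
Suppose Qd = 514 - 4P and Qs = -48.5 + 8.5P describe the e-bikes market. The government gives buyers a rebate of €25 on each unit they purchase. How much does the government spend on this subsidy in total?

Pre-subsidy: 514 - 4P = -48.5 + 8.5P gives P* = 45, Q* = 334.
With the rebate, buyers effectively pay Pb = Ps − 25, where Ps is the price sellers receive.
Demand in terms of Ps becomes Qd = 514 − 4(Ps − 25) = 614 - 4Ps. Setting this equal to supply: 614 - 4Ps = -48.5 + 8.5Ps, so Ps = 53.
Buyers pay Pb = 53 − 25 = 28; Q' = -48.5 + 8.5·53 = 402.
Government outlay = subsidy × quantity = 25 × 402 = 10050.

Government cost = €10050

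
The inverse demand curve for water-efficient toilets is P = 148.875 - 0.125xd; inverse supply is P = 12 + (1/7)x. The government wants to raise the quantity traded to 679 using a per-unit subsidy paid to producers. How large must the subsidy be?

At x = 679, from the demand curve buyers pay Pb = 148.875 − 0.125·679 = 64; from the supply curve sellers need Ps = 12 + (1/7)·679 = 109.
The subsidy must fill the gap: s = Ps − Pb = 109 − 64 = 45.

Required subsidy s = 45 per unit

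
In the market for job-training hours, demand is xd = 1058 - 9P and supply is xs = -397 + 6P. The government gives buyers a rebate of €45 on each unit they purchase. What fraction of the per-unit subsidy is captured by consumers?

Pre-subsidy: 1058 - 9P = -397 + 6P gives P* = 97, x* = 185.
With the rebate, buyers effectively pay Pb = Ps − 45, where Ps is the price sellers receive.
Demand in terms of Ps becomes xd = 1058 − 9(Ps − 45) = 1463 - 9Ps. Setting this equal to supply: 1463 - 9Ps = -397 + 6Ps, so Ps = 124.
Buyers pay Pb = 124 − 45 = 79; x' = -397 + 6·124 = 347.
Buyers' price falls by P* − Pb = 97 − 79 = 18; sellers' price rises by Ps − P* = 124 − 97 = 27.
So consumers capture 18/45 = 0.4 of each unit of subsidy.

Consumer share = 0.4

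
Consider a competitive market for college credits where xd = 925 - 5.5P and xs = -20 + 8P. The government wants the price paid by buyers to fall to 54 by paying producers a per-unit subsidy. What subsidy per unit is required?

At a buyer price of 54, quantity demanded is 925 − 5.5·54 = 628.
Sellers supply 628 only when they receive Ps with -20 + 8·Ps = 628, i.e. Ps = 81.
s = Ps − Pb = 81 − 54 = 27.

Required subsidy s = 27 per unit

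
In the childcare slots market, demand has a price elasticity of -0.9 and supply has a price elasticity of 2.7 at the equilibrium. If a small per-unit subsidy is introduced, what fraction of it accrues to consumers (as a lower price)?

Consumer share = 0.75

For a small subsidy around the equilibrium, the benefit split depends on the relative slopes, which at a point are proportional to the elasticities.
Buyer share = εs/(εs + |εd|) = 2.7/(2.7 + 0.9) = 0.75; seller share = |εd|/(εs + |εd|) = 0.25.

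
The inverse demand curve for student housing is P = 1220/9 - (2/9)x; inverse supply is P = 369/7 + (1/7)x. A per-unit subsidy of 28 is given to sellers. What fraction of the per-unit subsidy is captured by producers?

Producer share = 9/23

Pre-subsidy: 1220/9 - (2/9)x = 369/7 + (1/7)x gives x* = 5219/23 and P* = 1958/23.
With the subsidy, sellers receive Ps = Pb + 28 for each unit, where Pb is the price buyers pay.
On the curves, Pb = 1220/9 - (2/9)x and Ps = 369/7 + (1/7)x; the wedge Ps − Pb = 28 gives 369/7 + (1/7)x − (1220/9 - (2/9)x) = 28, so x' = 6983/23.
Then Pb = 1220/9 − (2/9)·(6983/23) = 1566/23 and Ps = 369/7 + (1/7)·(6983/23) = 2210/23.
Buyers' price falls by P* − Pb = 1958/23 − 1566/23 = 392/23; sellers' price rises by Ps − P* = 2210/23 − 1958/23 = 252/23.
So producers capture (252/23)/28 = 9/23 of each unit of subsidy.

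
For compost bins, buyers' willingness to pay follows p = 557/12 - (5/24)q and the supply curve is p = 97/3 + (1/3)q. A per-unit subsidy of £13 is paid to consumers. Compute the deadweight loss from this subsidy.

Pre-subsidy: 557/12 - (5/24)q = 97/3 + (1/3)q gives q* = 26 and p* = 41.
With the rebate, buyers effectively pay pb = ps − 13, where ps is the price sellers receive.
On the curves, pb = 557/12 - (5/24)q and ps = 97/3 + (1/3)q; the wedge ps − pb = 13 gives 97/3 + (1/3)q − (557/12 - (5/24)q) = 13, so q' = 50.
Then pb = 557/12 − (5/24)·50 = 36 and ps = 97/3 + (1/3)·50 = 49.
The subsidy expands output by 50 − 26 = 24 past the efficient level; on those units the gap between marginal cost and willingness to pay runs from 0 up to 13.
DWL = ½ × 13 × 24 = 156.

Deadweight loss = £156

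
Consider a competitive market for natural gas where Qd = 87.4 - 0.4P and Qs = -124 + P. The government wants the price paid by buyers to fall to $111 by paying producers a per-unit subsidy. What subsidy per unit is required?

Required subsidy s = $56 per unit

At a buyer price of 111, quantity demanded is 87.4 − 0.4·111 = 43.
Sellers supply 43 only when they receive Ps with -124 + 1·Ps = 43, i.e. Ps = 167.
s = Ps − Pb = 167 − 111 = 56.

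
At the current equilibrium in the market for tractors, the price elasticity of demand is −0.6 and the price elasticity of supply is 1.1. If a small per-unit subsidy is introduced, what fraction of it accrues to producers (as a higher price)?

For a small subsidy around the equilibrium, the benefit split depends on the relative slopes, which at a point are proportional to the elasticities.
Buyer share = εs/(εs + |εd|) = 1.1/(1.1 + 0.6) = 11/17; seller share = |εd|/(εs + |εd|) = 6/17.
So producers capture 6/17 of the subsidy.

Producer share = 6/17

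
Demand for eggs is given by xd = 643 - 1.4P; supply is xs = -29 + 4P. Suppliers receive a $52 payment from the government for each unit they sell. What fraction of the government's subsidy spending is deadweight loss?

Pre-subsidy: 643 - 1.4P = -29 + 4P gives P* = 1120/9, x* = 4219/9.
With the subsidy, sellers receive Ps = Pb + 52 for each unit, where Pb is the price buyers pay.
Supply in terms of Pb becomes xs = -29 + 4(Pb + 52) = 179 + 4Pb. Setting this equal to demand: 643 - 1.4Pb = 179 + 4Pb, so Pb = 2320/27.
Sellers receive Ps = 2320/27 + 52 = 3724/27; x' = 643 − 1.4·(2320/27) = 14113/27.
ΔCS = ½(4219/9 + 14113/27)(1120/9 − 2320/27) = 13920400/729; ΔPS = ½(4219/9 + 14113/27)(3724/27 − 1120/9) = 4872140/729.
Government spending = 52 × 14113/27 = 733876/27.
DWL = ½ × 52 × (14113/27 − 4219/9) = 37856/27; fraction = (37856/27) / (733876/27) = 728/14113.

DWL / government spending = 728/14113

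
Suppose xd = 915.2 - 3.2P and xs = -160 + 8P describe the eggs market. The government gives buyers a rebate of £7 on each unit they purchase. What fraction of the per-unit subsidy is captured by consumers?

Consumer share = 5/7

Pre-subsidy: 915.2 - 3.2P = -160 + 8P gives P* = 96, x* = 608.
With the rebate, buyers effectively pay Pb = Ps − 7, where Ps is the price sellers receive.
Demand in terms of Ps becomes xd = 915.2 − 3.2(Ps − 7) = 937.6 - 3.2Ps. Setting this equal to supply: 937.6 - 3.2Ps = -160 + 8Ps, so Ps = 98.
Buyers pay Pb = 98 − 7 = 91; x' = -160 + 8·98 = 624.
Buyers' price falls by P* − Pb = 96 − 91 = 5; sellers' price rises by Ps − P* = 98 − 96 = 2.
So consumers capture 5/7 = 5/7 of each unit of subsidy.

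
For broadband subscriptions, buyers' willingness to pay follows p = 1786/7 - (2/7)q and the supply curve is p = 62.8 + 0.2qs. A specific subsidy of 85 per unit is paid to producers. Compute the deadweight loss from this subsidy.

Deadweight loss = 7437.5

Pre-subsidy: 1786/7 - (2/7)q = 62.8 + 0.2q gives q* = 396 and p* = 142.
With the subsidy, sellers receive ps = pb + 85 for each unit, where pb is the price buyers pay.
On the curves, pb = 1786/7 - (2/7)q and ps = 62.8 + 0.2q; the wedge ps − pb = 85 gives 62.8 + 0.2q − (1786/7 - (2/7)q) = 85, so q' = 571.
Then pb = 1786/7 − (2/7)·571 = 92 and ps = 62.8 + 0.2·571 = 177.
The subsidy expands output by 571 − 396 = 175 past the efficient level; on those units the gap between marginal cost and willingness to pay runs from 0 up to 85.
DWL = ½ × 85 × 175 = 7437.5.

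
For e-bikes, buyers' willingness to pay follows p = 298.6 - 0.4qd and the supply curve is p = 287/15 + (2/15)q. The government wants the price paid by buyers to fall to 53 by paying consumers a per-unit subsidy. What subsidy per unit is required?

Required subsidy s = 48 per unit

At a buyer price of 53, quantity demanded is 746.5 − 2.5·53 = 614.
Sellers supply 614 only when they receive ps = 287/15 + (2/15)·614 = 101.
s = ps − pb = 101 − 53 = 48.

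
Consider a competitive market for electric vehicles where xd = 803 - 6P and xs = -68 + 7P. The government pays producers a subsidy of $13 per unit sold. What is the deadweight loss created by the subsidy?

Deadweight loss = $273

Pre-subsidy: 803 - 6P = -68 + 7P gives P* = 67, x* = 401.
With the subsidy, sellers receive Ps = Pb + 13 for each unit, where Pb is the price buyers pay.
Supply in terms of Pb becomes xs = -68 + 7(Pb + 13) = 23 + 7Pb. Setting this equal to demand: 803 - 6Pb = 23 + 7Pb, so Pb = 60.
Sellers receive Ps = 60 + 13 = 73; x' = 803 − 6·60 = 443.
The subsidy expands output by 443 − 401 = 42 past the efficient level; on those units the gap between marginal cost and willingness to pay runs from 0 up to 13.
DWL = ½ × 13 × 42 = 273.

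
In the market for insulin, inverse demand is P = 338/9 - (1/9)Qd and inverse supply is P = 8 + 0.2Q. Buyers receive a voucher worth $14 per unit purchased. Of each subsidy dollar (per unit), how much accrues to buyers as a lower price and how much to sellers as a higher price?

Pre-subsidy: 338/9 - (1/9)Q = 8 + 0.2Q gives Q* = 95 and P* = 27.
With the rebate, buyers effectively pay Pb = Ps − 14, where Ps is the price sellers receive.
On the curves, Pb = 338/9 - (1/9)Q and Ps = 8 + 0.2Q; the wedge Ps − Pb = 14 gives 8 + 0.2Q − (338/9 - (1/9)Q) = 14, so Q' = 140.
Then Pb = 338/9 − (1/9)·140 = 22 and Ps = 8 + 0.2·140 = 36.
Buyers' price falls by P* − Pb = 27 − 22 = 5; sellers' price rises by Ps − P* = 36 − 27 = 9.

Buyers gain $5 per unit; sellers gain $9 per unit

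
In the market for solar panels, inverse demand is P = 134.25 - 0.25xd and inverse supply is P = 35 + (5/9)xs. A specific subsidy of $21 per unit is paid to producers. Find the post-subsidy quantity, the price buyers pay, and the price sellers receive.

Pre-subsidy: 134.25 - 0.25x = 35 + (5/9)x gives x* = 3573/29 and P* = 3000/29.
With the subsidy, sellers receive Ps = Pb + 21 for each unit, where Pb is the price buyers pay.
On the curves, Pb = 134.25 - 0.25x and Ps = 35 + (5/9)x; the wedge Ps − Pb = 21 gives 35 + (5/9)x − (134.25 - 0.25x) = 21, so x' = 4329/29.
Then Pb = 134.25 − 0.25·(4329/29) = 2811/29 and Ps = 35 + (5/9)·(4329/29) = 3420/29.

x' = 4329/29; buyers pay 2811/29; sellers receive 3420/29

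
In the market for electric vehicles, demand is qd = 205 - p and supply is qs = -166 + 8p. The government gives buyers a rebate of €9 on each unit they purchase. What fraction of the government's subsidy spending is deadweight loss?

DWL / government spending = 18/773

Pre-subsidy: 205 - p = -166 + 8p gives p* = 371/9, q* = 1474/9.
With the rebate, buyers effectively pay pb = ps − 9, where ps is the price sellers receive.
Demand in terms of ps becomes qd = 205 − 1(ps − 9) = 214 - ps. Setting this equal to supply: 214 - ps = -166 + 8ps, so ps = 380/9.
Buyers pay pb = 380/9 − 9 = 299/9; q' = -166 + 8·(380/9) = 1546/9.
ΔCS = ½(1474/9 + 1546/9)(371/9 − 299/9) = 12080/9; ΔPS = ½(1474/9 + 1546/9)(380/9 − 371/9) = 1510/9.
Government spending = 9 × 1546/9 = 1546.
DWL = ½ × 9 × (1546/9 − 1474/9) = 36; fraction = 36 / 1546 = 18/773.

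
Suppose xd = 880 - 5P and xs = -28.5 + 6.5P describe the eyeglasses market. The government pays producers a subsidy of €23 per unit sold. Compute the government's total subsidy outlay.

Government cost = €12650

Pre-subsidy: 880 - 5P = -28.5 + 6.5P gives P* = 79, x* = 485.
With the subsidy, sellers receive Ps = Pb + 23 for each unit, where Pb is the price buyers pay.
Supply in terms of Pb becomes xs = -28.5 + 6.5(Pb + 23) = 121 + 6.5Pb. Setting this equal to demand: 880 - 5Pb = 121 + 6.5Pb, so Pb = 66.
Sellers receive Ps = 66 + 23 = 89; x' = 880 − 5·66 = 550.
Government outlay = subsidy × quantity = 23 × 550 = 12650.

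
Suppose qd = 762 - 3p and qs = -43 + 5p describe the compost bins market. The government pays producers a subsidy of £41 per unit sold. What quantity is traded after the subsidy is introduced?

Pre-subsidy: 762 - 3p = -43 + 5p gives p* = 100.625, q* = 460.125.
With the subsidy, sellers receive ps = pb + 41 for each unit, where pb is the price buyers pay.
Supply in terms of pb becomes qs = -43 + 5(pb + 41) = 162 + 5pb. Setting this equal to demand: 762 - 3pb = 162 + 5pb, so pb = 75.
Sellers receive ps = 75 + 41 = 116; q' = 762 − 3·75 = 537.

q' = 537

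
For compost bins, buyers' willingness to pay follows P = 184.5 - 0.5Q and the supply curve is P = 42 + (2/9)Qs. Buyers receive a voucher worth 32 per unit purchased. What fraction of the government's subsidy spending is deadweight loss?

Pre-subsidy: 184.5 - 0.5Q = 42 + (2/9)Q gives Q* = 2565/13 and P* = 1116/13.
With the rebate, buyers effectively pay Pb = Ps − 32, where Ps is the price sellers receive.
On the curves, Pb = 184.5 - 0.5Q and Ps = 42 + (2/9)Q; the wedge Ps − Pb = 32 gives 42 + (2/9)Q − (184.5 - 0.5Q) = 32, so Q' = 3141/13.
Then Pb = 184.5 − 0.5·(3141/13) = 828/13 and Ps = 42 + (2/9)·(3141/13) = 1244/13.
ΔCS = ½(2565/13 + 3141/13)(1116/13 − 828/13) = 821664/169; ΔPS = ½(2565/13 + 3141/13)(1244/13 − 1116/13) = 365184/169.
Government spending = 32 × 3141/13 = 100512/13.
DWL = ½ × 32 × (3141/13 − 2565/13) = 9216/13; fraction = (9216/13) / (100512/13) = 32/349.

DWL / government spending = 32/349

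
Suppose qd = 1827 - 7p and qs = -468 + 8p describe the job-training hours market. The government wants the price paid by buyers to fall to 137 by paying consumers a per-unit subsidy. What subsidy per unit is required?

Required subsidy s = 30 per unit

At a buyer price of 137, quantity demanded is 1827 − 7·137 = 868.
Sellers supply 868 only when they receive ps with -468 + 8·ps = 868, i.e. ps = 167.
s = ps − pb = 167 − 137 = 30.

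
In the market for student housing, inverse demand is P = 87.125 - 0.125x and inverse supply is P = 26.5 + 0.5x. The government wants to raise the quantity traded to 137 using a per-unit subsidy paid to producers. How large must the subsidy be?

At x = 137, from the demand curve buyers pay Pb = 87.125 − 0.125·137 = 70; from the supply curve sellers need Ps = 26.5 + 0.5·137 = 95.
The subsidy must fill the gap: s = Ps − Pb = 95 − 70 = 25.

Required subsidy s = 25 per unit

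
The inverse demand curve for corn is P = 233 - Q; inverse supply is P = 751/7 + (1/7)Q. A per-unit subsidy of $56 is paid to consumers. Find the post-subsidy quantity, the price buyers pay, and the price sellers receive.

Q' = 159; buyers pay $74; sellers receive $130

Pre-subsidy: 233 - Q = 751/7 + (1/7)Q gives Q* = 110 and P* = 123.
With the rebate, buyers effectively pay Pb = Ps − 56, where Ps is the price sellers receive.
On the curves, Pb = 233 - Q and Ps = 751/7 + (1/7)Q; the wedge Ps − Pb = 56 gives 751/7 + (1/7)Q − (233 - Q) = 56, so Q' = 159.
Then Pb = 233 − 1·159 = 74 and Ps = 751/7 + (1/7)·159 = 130.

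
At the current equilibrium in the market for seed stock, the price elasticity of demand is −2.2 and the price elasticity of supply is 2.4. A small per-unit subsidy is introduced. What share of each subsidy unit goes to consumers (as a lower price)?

For a small subsidy around the equilibrium, the benefit split depends on the relative slopes, which at a point are proportional to the elasticities.
Buyer share = εs/(εs + |εd|) = 2.4/(2.4 + 2.2) = 12/23; seller share = |εd|/(εs + |εd|) = 11/23.

Consumer share = 12/23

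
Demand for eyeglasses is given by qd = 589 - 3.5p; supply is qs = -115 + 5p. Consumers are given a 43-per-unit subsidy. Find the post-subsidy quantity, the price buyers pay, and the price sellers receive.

q' = 6590/17; buyers pay 978/17; sellers receive 1709/17

Pre-subsidy: 589 - 3.5p = -115 + 5p gives p* = 1408/17, q* = 5085/17.
With the rebate, buyers effectively pay pb = ps − 43, where ps is the price sellers receive.
Demand in terms of ps becomes qd = 589 − 3.5(ps − 43) = 739.5 - 3.5ps. Setting this equal to supply: 739.5 - 3.5ps = -115 + 5ps, so ps = 1709/17.
Buyers pay pb = 1709/17 − 43 = 978/17; q' = -115 + 5·(1709/17) = 6590/17.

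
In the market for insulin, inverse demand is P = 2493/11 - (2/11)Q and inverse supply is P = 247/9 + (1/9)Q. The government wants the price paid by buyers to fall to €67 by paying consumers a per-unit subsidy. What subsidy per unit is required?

Required subsidy s = €58 per unit

At a buyer price of 67, quantity demanded is 1246.5 − 5.5·67 = 878.
Sellers supply 878 only when they receive Ps = 247/9 + (1/9)·878 = 125.
s = Ps − Pb = 125 − 67 = 58.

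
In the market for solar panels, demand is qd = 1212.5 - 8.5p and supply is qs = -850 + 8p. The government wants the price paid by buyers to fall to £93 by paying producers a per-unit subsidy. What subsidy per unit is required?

Required subsidy s = £66 per unit

At a buyer price of 93, quantity demanded is 1212.5 − 8.5·93 = 422.
Sellers supply 422 only when they receive ps with -850 + 8·ps = 422, i.e. ps = 159.
s = ps − pb = 159 − 93 = 66.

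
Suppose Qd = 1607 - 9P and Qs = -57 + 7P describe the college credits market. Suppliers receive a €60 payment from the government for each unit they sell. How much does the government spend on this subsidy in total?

Government cost = €54435

Pre-subsidy: 1607 - 9P = -57 + 7P gives P* = 104, Q* = 671.
With the subsidy, sellers receive Ps = Pb + 60 for each unit, where Pb is the price buyers pay.
Supply in terms of Pb becomes Qs = -57 + 7(Pb + 60) = 363 + 7Pb. Setting this equal to demand: 1607 - 9Pb = 363 + 7Pb, so Pb = 77.75.
Sellers receive Ps = 77.75 + 60 = 137.75; Q' = 1607 − 9·77.75 = 907.25.
Government outlay = subsidy × quantity = 60 × 907.25 = 54435.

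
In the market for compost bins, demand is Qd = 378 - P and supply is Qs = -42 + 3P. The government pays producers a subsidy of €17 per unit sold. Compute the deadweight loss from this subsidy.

Deadweight loss = €108.375

Pre-subsidy: 378 - P = -42 + 3P gives P* = 105, Q* = 273.
With the subsidy, sellers receive Ps = Pb + 17 for each unit, where Pb is the price buyers pay.
Supply in terms of Pb becomes Qs = -42 + 3(Pb + 17) = 9 + 3Pb. Setting this equal to demand: 378 - Pb = 9 + 3Pb, so Pb = 92.25.
Sellers receive Ps = 92.25 + 17 = 109.25; Q' = 378 − 1·92.25 = 285.75.
The subsidy expands output by 285.75 − 273 = 12.75 past the efficient level; on those units the gap between marginal cost and willingness to pay runs from 0 up to 17.
DWL = ½ × 17 × 12.75 = 108.375.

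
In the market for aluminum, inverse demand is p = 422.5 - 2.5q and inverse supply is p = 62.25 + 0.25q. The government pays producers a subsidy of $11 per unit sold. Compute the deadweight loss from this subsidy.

Pre-subsidy: 422.5 - 2.5q = 62.25 + 0.25q gives q* = 131 and p* = 95.
With the subsidy, sellers receive ps = pb + 11 for each unit, where pb is the price buyers pay.
On the curves, pb = 422.5 - 2.5q and ps = 62.25 + 0.25q; the wedge ps − pb = 11 gives 62.25 + 0.25q − (422.5 - 2.5q) = 11, so q' = 135.
Then pb = 422.5 − 2.5·135 = 85 and ps = 62.25 + 0.25·135 = 96.
The subsidy expands output by 135 − 131 = 4 past the efficient level; on those units the gap between marginal cost and willingness to pay runs from 0 up to 11.
DWL = ½ × 11 × 4 = 22.

Deadweight loss = $22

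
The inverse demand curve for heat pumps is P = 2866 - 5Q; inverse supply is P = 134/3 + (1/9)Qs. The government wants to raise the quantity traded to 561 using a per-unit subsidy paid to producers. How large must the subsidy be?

Required subsidy s = 46 per unit

At Q = 561, from the demand curve buyers pay Pb = 2866 − 5·561 = 61; from the supply curve sellers need Ps = 134/3 + (1/9)·561 = 107.
The subsidy must fill the gap: s = Ps − Pb = 107 − 61 = 46.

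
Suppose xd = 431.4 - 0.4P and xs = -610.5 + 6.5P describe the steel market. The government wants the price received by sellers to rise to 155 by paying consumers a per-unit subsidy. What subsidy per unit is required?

At a seller price of 155, quantity supplied is -610.5 + 6.5·155 = 397.
Buyers absorb 397 only when they pay Pb with 431.4 − 0.4·Pb = 397, i.e. Pb = 86.
s = Ps − Pb = 155 − 86 = 69.

Required subsidy s = 69 per unit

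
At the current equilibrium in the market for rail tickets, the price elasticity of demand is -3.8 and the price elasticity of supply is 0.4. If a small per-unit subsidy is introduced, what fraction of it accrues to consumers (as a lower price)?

For a small subsidy around the equilibrium, the benefit split depends on the relative slopes, which at a point are proportional to the elasticities.
Buyer share = εs/(εs + |εd|) = 0.4/(0.4 + 3.8) = 2/21; seller share = |εd|/(εs + |εd|) = 19/21.

Consumer share = 2/21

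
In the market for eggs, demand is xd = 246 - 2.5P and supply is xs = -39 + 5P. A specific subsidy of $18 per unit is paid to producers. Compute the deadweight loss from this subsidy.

Deadweight loss = $270

Pre-subsidy: 246 - 2.5P = -39 + 5P gives P* = 38, x* = 151.
With the subsidy, sellers receive Ps = Pb + 18 for each unit, where Pb is the price buyers pay.
Supply in terms of Pb becomes xs = -39 + 5(Pb + 18) = 51 + 5Pb. Setting this equal to demand: 246 - 2.5Pb = 51 + 5Pb, so Pb = 26.
Sellers receive Ps = 26 + 18 = 44; x' = 246 − 2.5·26 = 181.
The subsidy expands output by 181 − 151 = 30 past the efficient level; on those units the gap between marginal cost and willingness to pay runs from 0 up to 18.
DWL = ½ × 18 × 30 = 270.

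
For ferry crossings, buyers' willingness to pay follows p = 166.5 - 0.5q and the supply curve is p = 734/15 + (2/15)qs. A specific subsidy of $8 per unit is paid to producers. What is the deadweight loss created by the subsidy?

Deadweight loss = 960/19

Pre-subsidy: 166.5 - 0.5q = 734/15 + (2/15)q gives q* = 3527/19 and p* = 1400/19.
With the subsidy, sellers receive ps = pb + 8 for each unit, where pb is the price buyers pay.
On the curves, pb = 166.5 - 0.5q and ps = 734/15 + (2/15)q; the wedge ps − pb = 8 gives 734/15 + (2/15)q − (166.5 - 0.5q) = 8, so q' = 3767/19.
Then pb = 166.5 − 0.5·(3767/19) = 1280/19 and ps = 734/15 + (2/15)·(3767/19) = 1432/19.
The subsidy expands output by 3767/19 − 3527/19 = 240/19 past the efficient level; on those units the gap between marginal cost and willingness to pay runs from 0 up to 8.
DWL = ½ × 8 × 240/19 = 960/19.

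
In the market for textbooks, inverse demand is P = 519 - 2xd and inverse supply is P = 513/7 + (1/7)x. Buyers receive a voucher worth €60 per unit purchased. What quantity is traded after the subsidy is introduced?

Pre-subsidy: 519 - 2x = 513/7 + (1/7)x gives x* = 208 and P* = 103.
With the rebate, buyers effectively pay Pb = Ps − 60, where Ps is the price sellers receive.
On the curves, Pb = 519 - 2x and Ps = 513/7 + (1/7)x; the wedge Ps − Pb = 60 gives 513/7 + (1/7)x − (519 - 2x) = 60, so x' = 236.
Then Pb = 519 − 2·236 = 47 and Ps = 513/7 + (1/7)·236 = 107.

x' = 236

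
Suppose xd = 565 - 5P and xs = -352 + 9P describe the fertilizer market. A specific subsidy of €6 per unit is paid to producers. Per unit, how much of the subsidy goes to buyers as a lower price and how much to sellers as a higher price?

Pre-subsidy: 565 - 5P = -352 + 9P gives P* = 65.5, x* = 237.5.
With the subsidy, sellers receive Ps = Pb + 6 for each unit, where Pb is the price buyers pay.
Supply in terms of Pb becomes xs = -352 + 9(Pb + 6) = -298 + 9Pb. Setting this equal to demand: 565 - 5Pb = -298 + 9Pb, so Pb = 863/14.
Sellers receive Ps = 863/14 + 6 = 947/14; x' = 565 − 5·(863/14) = 3595/14.
Buyers' price falls by P* − Pb = 65.5 − 863/14 = 27/7; sellers' price rises by Ps − P* = 947/14 − 65.5 = 15/7.

Buyers gain 27/7 per unit; sellers gain 15/7 per unit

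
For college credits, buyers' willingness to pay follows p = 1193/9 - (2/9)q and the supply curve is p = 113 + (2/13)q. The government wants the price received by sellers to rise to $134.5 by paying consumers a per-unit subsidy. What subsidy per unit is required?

At a seller price of 134.5, quantity supplied is -734.5 + 6.5·134.5 = 139.75.
Buyers absorb 139.75 only when they pay pb = 1193/9 − (2/9)·139.75 = 101.5.
s = ps − pb = 134.5 − 101.5 = 33.

Required subsidy s = $33 per unit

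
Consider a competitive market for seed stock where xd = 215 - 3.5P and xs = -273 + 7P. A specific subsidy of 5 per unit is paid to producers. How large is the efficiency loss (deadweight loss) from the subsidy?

Deadweight loss = 175/6

Pre-subsidy: 215 - 3.5P = -273 + 7P gives P* = 976/21, x* = 157/3.
With the subsidy, sellers receive Ps = Pb + 5 for each unit, where Pb is the price buyers pay.
Supply in terms of Pb becomes xs = -273 + 7(Pb + 5) = -238 + 7Pb. Setting this equal to demand: 215 - 3.5Pb = -238 + 7Pb, so Pb = 302/7.
Sellers receive Ps = 302/7 + 5 = 337/7; x' = 215 − 3.5·(302/7) = 64.
The subsidy expands output by 64 − 157/3 = 35/3 past the efficient level; on those units the gap between marginal cost and willingness to pay runs from 0 up to 5.
DWL = ½ × 5 × 35/3 = 175/6.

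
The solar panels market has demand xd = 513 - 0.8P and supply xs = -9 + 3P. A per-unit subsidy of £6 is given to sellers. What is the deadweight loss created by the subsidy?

Deadweight loss = 216/19

Pre-subsidy: 513 - 0.8P = -9 + 3P gives P* = 2610/19, x* = 7659/19.
With the subsidy, sellers receive Ps = Pb + 6 for each unit, where Pb is the price buyers pay.
Supply in terms of Pb becomes xs = -9 + 3(Pb + 6) = 9 + 3Pb. Setting this equal to demand: 513 - 0.8Pb = 9 + 3Pb, so Pb = 2520/19.
Sellers receive Ps = 2520/19 + 6 = 2634/19; x' = 513 − 0.8·(2520/19) = 7731/19.
The subsidy expands output by 7731/19 − 7659/19 = 72/19 past the efficient level; on those units the gap between marginal cost and willingness to pay runs from 0 up to 6.
DWL = ½ × 6 × 72/19 = 216/19.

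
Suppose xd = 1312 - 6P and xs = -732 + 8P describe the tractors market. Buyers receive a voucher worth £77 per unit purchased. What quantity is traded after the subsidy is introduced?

x' = 700

Pre-subsidy: 1312 - 6P = -732 + 8P gives P* = 146, x* = 436.
With the rebate, buyers effectively pay Pb = Ps − 77, where Ps is the price sellers receive.
Demand in terms of Ps becomes xd = 1312 − 6(Ps − 77) = 1774 - 6Ps. Setting this equal to supply: 1774 - 6Ps = -732 + 8Ps, so Ps = 179.
Buyers pay Pb = 179 − 77 = 102; x' = -732 + 8·179 = 700.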